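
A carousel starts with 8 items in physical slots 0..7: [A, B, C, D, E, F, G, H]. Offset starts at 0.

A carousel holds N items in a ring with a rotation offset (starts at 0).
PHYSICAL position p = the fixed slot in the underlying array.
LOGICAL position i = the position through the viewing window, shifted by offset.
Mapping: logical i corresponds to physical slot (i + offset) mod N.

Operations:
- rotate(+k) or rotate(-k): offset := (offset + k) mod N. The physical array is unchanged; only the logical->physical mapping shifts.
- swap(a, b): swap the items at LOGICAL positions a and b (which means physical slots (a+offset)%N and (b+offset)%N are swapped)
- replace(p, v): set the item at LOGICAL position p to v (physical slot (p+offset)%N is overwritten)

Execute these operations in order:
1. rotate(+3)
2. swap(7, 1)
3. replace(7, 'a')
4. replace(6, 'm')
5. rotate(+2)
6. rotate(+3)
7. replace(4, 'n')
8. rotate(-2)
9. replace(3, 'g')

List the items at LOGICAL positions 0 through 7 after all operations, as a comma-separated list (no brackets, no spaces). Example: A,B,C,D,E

Answer: G,H,A,g,a,D,n,F

Derivation:
After op 1 (rotate(+3)): offset=3, physical=[A,B,C,D,E,F,G,H], logical=[D,E,F,G,H,A,B,C]
After op 2 (swap(7, 1)): offset=3, physical=[A,B,E,D,C,F,G,H], logical=[D,C,F,G,H,A,B,E]
After op 3 (replace(7, 'a')): offset=3, physical=[A,B,a,D,C,F,G,H], logical=[D,C,F,G,H,A,B,a]
After op 4 (replace(6, 'm')): offset=3, physical=[A,m,a,D,C,F,G,H], logical=[D,C,F,G,H,A,m,a]
After op 5 (rotate(+2)): offset=5, physical=[A,m,a,D,C,F,G,H], logical=[F,G,H,A,m,a,D,C]
After op 6 (rotate(+3)): offset=0, physical=[A,m,a,D,C,F,G,H], logical=[A,m,a,D,C,F,G,H]
After op 7 (replace(4, 'n')): offset=0, physical=[A,m,a,D,n,F,G,H], logical=[A,m,a,D,n,F,G,H]
After op 8 (rotate(-2)): offset=6, physical=[A,m,a,D,n,F,G,H], logical=[G,H,A,m,a,D,n,F]
After op 9 (replace(3, 'g')): offset=6, physical=[A,g,a,D,n,F,G,H], logical=[G,H,A,g,a,D,n,F]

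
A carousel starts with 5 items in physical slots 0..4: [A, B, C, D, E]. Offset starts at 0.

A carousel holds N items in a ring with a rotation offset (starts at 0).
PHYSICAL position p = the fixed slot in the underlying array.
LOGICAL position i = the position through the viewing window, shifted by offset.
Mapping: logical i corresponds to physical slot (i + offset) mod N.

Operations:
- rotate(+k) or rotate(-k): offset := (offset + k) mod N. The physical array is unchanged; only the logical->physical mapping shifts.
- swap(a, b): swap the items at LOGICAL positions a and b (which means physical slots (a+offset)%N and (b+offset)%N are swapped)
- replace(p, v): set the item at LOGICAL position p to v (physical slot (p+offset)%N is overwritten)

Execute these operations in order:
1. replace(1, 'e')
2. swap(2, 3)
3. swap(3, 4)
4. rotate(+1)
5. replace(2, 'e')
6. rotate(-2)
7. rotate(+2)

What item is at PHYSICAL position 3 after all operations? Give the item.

After op 1 (replace(1, 'e')): offset=0, physical=[A,e,C,D,E], logical=[A,e,C,D,E]
After op 2 (swap(2, 3)): offset=0, physical=[A,e,D,C,E], logical=[A,e,D,C,E]
After op 3 (swap(3, 4)): offset=0, physical=[A,e,D,E,C], logical=[A,e,D,E,C]
After op 4 (rotate(+1)): offset=1, physical=[A,e,D,E,C], logical=[e,D,E,C,A]
After op 5 (replace(2, 'e')): offset=1, physical=[A,e,D,e,C], logical=[e,D,e,C,A]
After op 6 (rotate(-2)): offset=4, physical=[A,e,D,e,C], logical=[C,A,e,D,e]
After op 7 (rotate(+2)): offset=1, physical=[A,e,D,e,C], logical=[e,D,e,C,A]

Answer: e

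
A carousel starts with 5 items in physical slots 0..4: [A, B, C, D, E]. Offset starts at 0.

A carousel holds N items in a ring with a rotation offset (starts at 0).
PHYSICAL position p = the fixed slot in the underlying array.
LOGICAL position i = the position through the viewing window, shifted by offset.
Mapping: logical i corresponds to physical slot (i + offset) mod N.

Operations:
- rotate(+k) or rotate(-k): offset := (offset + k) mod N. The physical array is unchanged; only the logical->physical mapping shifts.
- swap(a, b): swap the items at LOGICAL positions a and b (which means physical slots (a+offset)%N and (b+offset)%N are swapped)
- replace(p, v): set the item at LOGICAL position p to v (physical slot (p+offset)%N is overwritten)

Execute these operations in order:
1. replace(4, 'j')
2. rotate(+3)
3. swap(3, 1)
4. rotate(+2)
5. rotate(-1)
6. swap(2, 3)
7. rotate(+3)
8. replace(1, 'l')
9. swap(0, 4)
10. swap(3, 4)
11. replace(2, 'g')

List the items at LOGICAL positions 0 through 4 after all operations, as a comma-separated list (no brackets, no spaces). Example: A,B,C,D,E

Answer: C,l,g,j,A

Derivation:
After op 1 (replace(4, 'j')): offset=0, physical=[A,B,C,D,j], logical=[A,B,C,D,j]
After op 2 (rotate(+3)): offset=3, physical=[A,B,C,D,j], logical=[D,j,A,B,C]
After op 3 (swap(3, 1)): offset=3, physical=[A,j,C,D,B], logical=[D,B,A,j,C]
After op 4 (rotate(+2)): offset=0, physical=[A,j,C,D,B], logical=[A,j,C,D,B]
After op 5 (rotate(-1)): offset=4, physical=[A,j,C,D,B], logical=[B,A,j,C,D]
After op 6 (swap(2, 3)): offset=4, physical=[A,C,j,D,B], logical=[B,A,C,j,D]
After op 7 (rotate(+3)): offset=2, physical=[A,C,j,D,B], logical=[j,D,B,A,C]
After op 8 (replace(1, 'l')): offset=2, physical=[A,C,j,l,B], logical=[j,l,B,A,C]
After op 9 (swap(0, 4)): offset=2, physical=[A,j,C,l,B], logical=[C,l,B,A,j]
After op 10 (swap(3, 4)): offset=2, physical=[j,A,C,l,B], logical=[C,l,B,j,A]
After op 11 (replace(2, 'g')): offset=2, physical=[j,A,C,l,g], logical=[C,l,g,j,A]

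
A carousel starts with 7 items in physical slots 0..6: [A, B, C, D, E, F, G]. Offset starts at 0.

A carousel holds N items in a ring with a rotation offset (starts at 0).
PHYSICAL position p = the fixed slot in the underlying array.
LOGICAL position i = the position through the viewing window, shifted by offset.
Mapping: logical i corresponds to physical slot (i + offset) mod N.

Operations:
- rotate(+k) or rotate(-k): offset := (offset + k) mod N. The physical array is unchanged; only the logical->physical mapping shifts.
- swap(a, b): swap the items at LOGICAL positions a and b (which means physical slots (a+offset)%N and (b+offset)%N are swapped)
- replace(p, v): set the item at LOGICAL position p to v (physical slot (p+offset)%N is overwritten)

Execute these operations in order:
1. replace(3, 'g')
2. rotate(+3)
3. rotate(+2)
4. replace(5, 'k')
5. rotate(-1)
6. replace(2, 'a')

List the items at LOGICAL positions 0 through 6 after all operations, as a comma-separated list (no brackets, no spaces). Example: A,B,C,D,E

After op 1 (replace(3, 'g')): offset=0, physical=[A,B,C,g,E,F,G], logical=[A,B,C,g,E,F,G]
After op 2 (rotate(+3)): offset=3, physical=[A,B,C,g,E,F,G], logical=[g,E,F,G,A,B,C]
After op 3 (rotate(+2)): offset=5, physical=[A,B,C,g,E,F,G], logical=[F,G,A,B,C,g,E]
After op 4 (replace(5, 'k')): offset=5, physical=[A,B,C,k,E,F,G], logical=[F,G,A,B,C,k,E]
After op 5 (rotate(-1)): offset=4, physical=[A,B,C,k,E,F,G], logical=[E,F,G,A,B,C,k]
After op 6 (replace(2, 'a')): offset=4, physical=[A,B,C,k,E,F,a], logical=[E,F,a,A,B,C,k]

Answer: E,F,a,A,B,C,k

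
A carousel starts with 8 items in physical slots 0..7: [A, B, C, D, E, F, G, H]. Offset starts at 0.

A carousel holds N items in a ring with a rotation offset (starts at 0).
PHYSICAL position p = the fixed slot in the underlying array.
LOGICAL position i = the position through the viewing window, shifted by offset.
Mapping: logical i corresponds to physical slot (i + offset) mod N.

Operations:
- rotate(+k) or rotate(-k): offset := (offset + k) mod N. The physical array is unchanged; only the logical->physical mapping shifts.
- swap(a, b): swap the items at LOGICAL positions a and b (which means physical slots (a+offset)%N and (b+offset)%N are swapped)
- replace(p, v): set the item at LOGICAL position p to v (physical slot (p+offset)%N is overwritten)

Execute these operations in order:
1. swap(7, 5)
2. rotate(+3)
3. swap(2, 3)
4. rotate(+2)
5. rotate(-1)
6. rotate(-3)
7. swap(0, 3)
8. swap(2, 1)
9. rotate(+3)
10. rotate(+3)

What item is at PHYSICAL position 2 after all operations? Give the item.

Answer: D

Derivation:
After op 1 (swap(7, 5)): offset=0, physical=[A,B,C,D,E,H,G,F], logical=[A,B,C,D,E,H,G,F]
After op 2 (rotate(+3)): offset=3, physical=[A,B,C,D,E,H,G,F], logical=[D,E,H,G,F,A,B,C]
After op 3 (swap(2, 3)): offset=3, physical=[A,B,C,D,E,G,H,F], logical=[D,E,G,H,F,A,B,C]
After op 4 (rotate(+2)): offset=5, physical=[A,B,C,D,E,G,H,F], logical=[G,H,F,A,B,C,D,E]
After op 5 (rotate(-1)): offset=4, physical=[A,B,C,D,E,G,H,F], logical=[E,G,H,F,A,B,C,D]
After op 6 (rotate(-3)): offset=1, physical=[A,B,C,D,E,G,H,F], logical=[B,C,D,E,G,H,F,A]
After op 7 (swap(0, 3)): offset=1, physical=[A,E,C,D,B,G,H,F], logical=[E,C,D,B,G,H,F,A]
After op 8 (swap(2, 1)): offset=1, physical=[A,E,D,C,B,G,H,F], logical=[E,D,C,B,G,H,F,A]
After op 9 (rotate(+3)): offset=4, physical=[A,E,D,C,B,G,H,F], logical=[B,G,H,F,A,E,D,C]
After op 10 (rotate(+3)): offset=7, physical=[A,E,D,C,B,G,H,F], logical=[F,A,E,D,C,B,G,H]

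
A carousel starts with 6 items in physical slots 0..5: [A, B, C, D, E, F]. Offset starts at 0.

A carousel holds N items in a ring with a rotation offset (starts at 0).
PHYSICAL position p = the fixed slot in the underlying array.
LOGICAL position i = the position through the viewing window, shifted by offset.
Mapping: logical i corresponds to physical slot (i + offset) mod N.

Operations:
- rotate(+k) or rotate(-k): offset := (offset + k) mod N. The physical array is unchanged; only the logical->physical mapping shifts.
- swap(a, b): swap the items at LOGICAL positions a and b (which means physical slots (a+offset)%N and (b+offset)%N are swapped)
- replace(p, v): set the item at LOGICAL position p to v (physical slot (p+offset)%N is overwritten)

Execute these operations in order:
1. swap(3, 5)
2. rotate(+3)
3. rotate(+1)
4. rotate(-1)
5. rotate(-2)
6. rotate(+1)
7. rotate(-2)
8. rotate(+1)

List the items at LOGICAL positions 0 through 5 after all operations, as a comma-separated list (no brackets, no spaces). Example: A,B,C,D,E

After op 1 (swap(3, 5)): offset=0, physical=[A,B,C,F,E,D], logical=[A,B,C,F,E,D]
After op 2 (rotate(+3)): offset=3, physical=[A,B,C,F,E,D], logical=[F,E,D,A,B,C]
After op 3 (rotate(+1)): offset=4, physical=[A,B,C,F,E,D], logical=[E,D,A,B,C,F]
After op 4 (rotate(-1)): offset=3, physical=[A,B,C,F,E,D], logical=[F,E,D,A,B,C]
After op 5 (rotate(-2)): offset=1, physical=[A,B,C,F,E,D], logical=[B,C,F,E,D,A]
After op 6 (rotate(+1)): offset=2, physical=[A,B,C,F,E,D], logical=[C,F,E,D,A,B]
After op 7 (rotate(-2)): offset=0, physical=[A,B,C,F,E,D], logical=[A,B,C,F,E,D]
After op 8 (rotate(+1)): offset=1, physical=[A,B,C,F,E,D], logical=[B,C,F,E,D,A]

Answer: B,C,F,E,D,A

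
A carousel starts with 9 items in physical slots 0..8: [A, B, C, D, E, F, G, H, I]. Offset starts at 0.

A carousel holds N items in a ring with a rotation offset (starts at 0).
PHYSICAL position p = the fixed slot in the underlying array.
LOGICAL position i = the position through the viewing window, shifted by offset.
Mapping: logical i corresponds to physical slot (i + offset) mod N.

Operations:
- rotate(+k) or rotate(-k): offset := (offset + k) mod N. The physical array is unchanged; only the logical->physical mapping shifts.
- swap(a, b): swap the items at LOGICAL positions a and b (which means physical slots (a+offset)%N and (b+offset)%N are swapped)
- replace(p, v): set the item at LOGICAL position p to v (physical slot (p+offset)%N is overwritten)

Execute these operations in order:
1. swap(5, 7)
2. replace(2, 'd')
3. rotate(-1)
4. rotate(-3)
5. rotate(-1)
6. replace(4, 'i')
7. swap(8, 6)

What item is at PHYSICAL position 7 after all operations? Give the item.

Answer: F

Derivation:
After op 1 (swap(5, 7)): offset=0, physical=[A,B,C,D,E,H,G,F,I], logical=[A,B,C,D,E,H,G,F,I]
After op 2 (replace(2, 'd')): offset=0, physical=[A,B,d,D,E,H,G,F,I], logical=[A,B,d,D,E,H,G,F,I]
After op 3 (rotate(-1)): offset=8, physical=[A,B,d,D,E,H,G,F,I], logical=[I,A,B,d,D,E,H,G,F]
After op 4 (rotate(-3)): offset=5, physical=[A,B,d,D,E,H,G,F,I], logical=[H,G,F,I,A,B,d,D,E]
After op 5 (rotate(-1)): offset=4, physical=[A,B,d,D,E,H,G,F,I], logical=[E,H,G,F,I,A,B,d,D]
After op 6 (replace(4, 'i')): offset=4, physical=[A,B,d,D,E,H,G,F,i], logical=[E,H,G,F,i,A,B,d,D]
After op 7 (swap(8, 6)): offset=4, physical=[A,D,d,B,E,H,G,F,i], logical=[E,H,G,F,i,A,D,d,B]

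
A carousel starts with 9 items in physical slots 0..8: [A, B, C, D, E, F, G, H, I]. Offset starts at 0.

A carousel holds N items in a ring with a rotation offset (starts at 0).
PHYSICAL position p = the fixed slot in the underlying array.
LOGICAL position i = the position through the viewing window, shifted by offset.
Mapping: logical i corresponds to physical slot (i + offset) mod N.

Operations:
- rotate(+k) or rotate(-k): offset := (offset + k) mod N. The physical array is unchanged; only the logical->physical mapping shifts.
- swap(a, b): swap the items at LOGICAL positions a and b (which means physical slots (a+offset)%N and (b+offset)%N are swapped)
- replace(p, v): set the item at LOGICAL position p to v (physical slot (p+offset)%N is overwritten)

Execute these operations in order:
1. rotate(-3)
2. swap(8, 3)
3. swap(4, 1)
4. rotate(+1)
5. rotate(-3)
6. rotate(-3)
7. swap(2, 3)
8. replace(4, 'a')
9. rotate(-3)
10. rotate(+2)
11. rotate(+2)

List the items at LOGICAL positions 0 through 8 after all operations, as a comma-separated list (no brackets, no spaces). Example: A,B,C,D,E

Answer: C,E,D,a,G,B,I,F,H

Derivation:
After op 1 (rotate(-3)): offset=6, physical=[A,B,C,D,E,F,G,H,I], logical=[G,H,I,A,B,C,D,E,F]
After op 2 (swap(8, 3)): offset=6, physical=[F,B,C,D,E,A,G,H,I], logical=[G,H,I,F,B,C,D,E,A]
After op 3 (swap(4, 1)): offset=6, physical=[F,H,C,D,E,A,G,B,I], logical=[G,B,I,F,H,C,D,E,A]
After op 4 (rotate(+1)): offset=7, physical=[F,H,C,D,E,A,G,B,I], logical=[B,I,F,H,C,D,E,A,G]
After op 5 (rotate(-3)): offset=4, physical=[F,H,C,D,E,A,G,B,I], logical=[E,A,G,B,I,F,H,C,D]
After op 6 (rotate(-3)): offset=1, physical=[F,H,C,D,E,A,G,B,I], logical=[H,C,D,E,A,G,B,I,F]
After op 7 (swap(2, 3)): offset=1, physical=[F,H,C,E,D,A,G,B,I], logical=[H,C,E,D,A,G,B,I,F]
After op 8 (replace(4, 'a')): offset=1, physical=[F,H,C,E,D,a,G,B,I], logical=[H,C,E,D,a,G,B,I,F]
After op 9 (rotate(-3)): offset=7, physical=[F,H,C,E,D,a,G,B,I], logical=[B,I,F,H,C,E,D,a,G]
After op 10 (rotate(+2)): offset=0, physical=[F,H,C,E,D,a,G,B,I], logical=[F,H,C,E,D,a,G,B,I]
After op 11 (rotate(+2)): offset=2, physical=[F,H,C,E,D,a,G,B,I], logical=[C,E,D,a,G,B,I,F,H]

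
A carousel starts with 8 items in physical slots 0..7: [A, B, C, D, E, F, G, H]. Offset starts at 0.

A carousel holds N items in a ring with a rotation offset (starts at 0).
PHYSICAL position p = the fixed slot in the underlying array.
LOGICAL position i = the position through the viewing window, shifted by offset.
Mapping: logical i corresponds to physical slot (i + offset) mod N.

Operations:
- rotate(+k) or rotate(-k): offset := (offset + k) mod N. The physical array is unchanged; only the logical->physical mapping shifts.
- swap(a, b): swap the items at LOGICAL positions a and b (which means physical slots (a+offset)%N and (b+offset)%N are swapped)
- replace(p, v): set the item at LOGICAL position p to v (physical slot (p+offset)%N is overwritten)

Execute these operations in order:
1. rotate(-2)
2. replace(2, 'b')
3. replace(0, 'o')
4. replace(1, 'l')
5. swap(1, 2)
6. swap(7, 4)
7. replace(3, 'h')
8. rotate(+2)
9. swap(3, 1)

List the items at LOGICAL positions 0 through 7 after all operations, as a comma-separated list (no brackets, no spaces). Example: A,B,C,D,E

Answer: l,D,F,h,E,C,o,b

Derivation:
After op 1 (rotate(-2)): offset=6, physical=[A,B,C,D,E,F,G,H], logical=[G,H,A,B,C,D,E,F]
After op 2 (replace(2, 'b')): offset=6, physical=[b,B,C,D,E,F,G,H], logical=[G,H,b,B,C,D,E,F]
After op 3 (replace(0, 'o')): offset=6, physical=[b,B,C,D,E,F,o,H], logical=[o,H,b,B,C,D,E,F]
After op 4 (replace(1, 'l')): offset=6, physical=[b,B,C,D,E,F,o,l], logical=[o,l,b,B,C,D,E,F]
After op 5 (swap(1, 2)): offset=6, physical=[l,B,C,D,E,F,o,b], logical=[o,b,l,B,C,D,E,F]
After op 6 (swap(7, 4)): offset=6, physical=[l,B,F,D,E,C,o,b], logical=[o,b,l,B,F,D,E,C]
After op 7 (replace(3, 'h')): offset=6, physical=[l,h,F,D,E,C,o,b], logical=[o,b,l,h,F,D,E,C]
After op 8 (rotate(+2)): offset=0, physical=[l,h,F,D,E,C,o,b], logical=[l,h,F,D,E,C,o,b]
After op 9 (swap(3, 1)): offset=0, physical=[l,D,F,h,E,C,o,b], logical=[l,D,F,h,E,C,o,b]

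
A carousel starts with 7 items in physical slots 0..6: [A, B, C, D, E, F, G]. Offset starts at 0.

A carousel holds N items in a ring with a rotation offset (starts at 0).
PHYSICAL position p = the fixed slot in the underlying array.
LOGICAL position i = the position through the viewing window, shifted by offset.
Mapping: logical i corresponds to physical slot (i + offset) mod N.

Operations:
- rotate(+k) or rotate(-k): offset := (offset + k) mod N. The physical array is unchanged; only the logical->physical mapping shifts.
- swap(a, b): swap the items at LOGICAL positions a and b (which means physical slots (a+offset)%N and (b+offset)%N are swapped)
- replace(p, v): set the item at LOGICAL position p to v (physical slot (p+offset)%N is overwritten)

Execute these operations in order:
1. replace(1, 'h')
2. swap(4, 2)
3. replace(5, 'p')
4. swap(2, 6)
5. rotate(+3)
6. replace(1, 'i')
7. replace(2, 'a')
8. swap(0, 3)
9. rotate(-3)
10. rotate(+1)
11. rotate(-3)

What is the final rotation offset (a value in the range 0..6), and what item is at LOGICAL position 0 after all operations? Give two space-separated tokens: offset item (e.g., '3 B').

After op 1 (replace(1, 'h')): offset=0, physical=[A,h,C,D,E,F,G], logical=[A,h,C,D,E,F,G]
After op 2 (swap(4, 2)): offset=0, physical=[A,h,E,D,C,F,G], logical=[A,h,E,D,C,F,G]
After op 3 (replace(5, 'p')): offset=0, physical=[A,h,E,D,C,p,G], logical=[A,h,E,D,C,p,G]
After op 4 (swap(2, 6)): offset=0, physical=[A,h,G,D,C,p,E], logical=[A,h,G,D,C,p,E]
After op 5 (rotate(+3)): offset=3, physical=[A,h,G,D,C,p,E], logical=[D,C,p,E,A,h,G]
After op 6 (replace(1, 'i')): offset=3, physical=[A,h,G,D,i,p,E], logical=[D,i,p,E,A,h,G]
After op 7 (replace(2, 'a')): offset=3, physical=[A,h,G,D,i,a,E], logical=[D,i,a,E,A,h,G]
After op 8 (swap(0, 3)): offset=3, physical=[A,h,G,E,i,a,D], logical=[E,i,a,D,A,h,G]
After op 9 (rotate(-3)): offset=0, physical=[A,h,G,E,i,a,D], logical=[A,h,G,E,i,a,D]
After op 10 (rotate(+1)): offset=1, physical=[A,h,G,E,i,a,D], logical=[h,G,E,i,a,D,A]
After op 11 (rotate(-3)): offset=5, physical=[A,h,G,E,i,a,D], logical=[a,D,A,h,G,E,i]

Answer: 5 a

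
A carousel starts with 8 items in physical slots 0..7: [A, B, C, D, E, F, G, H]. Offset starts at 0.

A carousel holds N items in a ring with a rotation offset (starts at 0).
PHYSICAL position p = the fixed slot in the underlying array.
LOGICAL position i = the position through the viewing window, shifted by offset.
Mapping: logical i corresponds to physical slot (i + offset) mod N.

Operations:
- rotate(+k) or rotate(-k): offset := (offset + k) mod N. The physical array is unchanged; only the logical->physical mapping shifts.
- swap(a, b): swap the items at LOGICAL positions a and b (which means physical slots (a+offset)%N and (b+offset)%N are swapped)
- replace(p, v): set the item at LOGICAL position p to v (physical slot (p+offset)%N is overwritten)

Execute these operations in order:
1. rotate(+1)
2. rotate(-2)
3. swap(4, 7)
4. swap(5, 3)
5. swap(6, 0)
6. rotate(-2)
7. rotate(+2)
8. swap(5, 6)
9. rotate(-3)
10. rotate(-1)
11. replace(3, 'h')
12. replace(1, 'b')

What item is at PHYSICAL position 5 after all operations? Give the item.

After op 1 (rotate(+1)): offset=1, physical=[A,B,C,D,E,F,G,H], logical=[B,C,D,E,F,G,H,A]
After op 2 (rotate(-2)): offset=7, physical=[A,B,C,D,E,F,G,H], logical=[H,A,B,C,D,E,F,G]
After op 3 (swap(4, 7)): offset=7, physical=[A,B,C,G,E,F,D,H], logical=[H,A,B,C,G,E,F,D]
After op 4 (swap(5, 3)): offset=7, physical=[A,B,E,G,C,F,D,H], logical=[H,A,B,E,G,C,F,D]
After op 5 (swap(6, 0)): offset=7, physical=[A,B,E,G,C,H,D,F], logical=[F,A,B,E,G,C,H,D]
After op 6 (rotate(-2)): offset=5, physical=[A,B,E,G,C,H,D,F], logical=[H,D,F,A,B,E,G,C]
After op 7 (rotate(+2)): offset=7, physical=[A,B,E,G,C,H,D,F], logical=[F,A,B,E,G,C,H,D]
After op 8 (swap(5, 6)): offset=7, physical=[A,B,E,G,H,C,D,F], logical=[F,A,B,E,G,H,C,D]
After op 9 (rotate(-3)): offset=4, physical=[A,B,E,G,H,C,D,F], logical=[H,C,D,F,A,B,E,G]
After op 10 (rotate(-1)): offset=3, physical=[A,B,E,G,H,C,D,F], logical=[G,H,C,D,F,A,B,E]
After op 11 (replace(3, 'h')): offset=3, physical=[A,B,E,G,H,C,h,F], logical=[G,H,C,h,F,A,B,E]
After op 12 (replace(1, 'b')): offset=3, physical=[A,B,E,G,b,C,h,F], logical=[G,b,C,h,F,A,B,E]

Answer: C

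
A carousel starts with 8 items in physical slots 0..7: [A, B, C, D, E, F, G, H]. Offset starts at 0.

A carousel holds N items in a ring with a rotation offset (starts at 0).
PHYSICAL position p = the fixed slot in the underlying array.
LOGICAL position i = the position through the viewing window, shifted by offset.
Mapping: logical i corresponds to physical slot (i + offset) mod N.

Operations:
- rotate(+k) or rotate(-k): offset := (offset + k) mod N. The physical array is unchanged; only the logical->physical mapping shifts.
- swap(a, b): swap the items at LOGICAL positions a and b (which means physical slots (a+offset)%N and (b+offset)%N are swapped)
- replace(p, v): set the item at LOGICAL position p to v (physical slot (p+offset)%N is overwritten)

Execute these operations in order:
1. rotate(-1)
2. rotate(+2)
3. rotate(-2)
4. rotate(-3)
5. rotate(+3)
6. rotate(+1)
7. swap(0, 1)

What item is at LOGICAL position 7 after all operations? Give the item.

After op 1 (rotate(-1)): offset=7, physical=[A,B,C,D,E,F,G,H], logical=[H,A,B,C,D,E,F,G]
After op 2 (rotate(+2)): offset=1, physical=[A,B,C,D,E,F,G,H], logical=[B,C,D,E,F,G,H,A]
After op 3 (rotate(-2)): offset=7, physical=[A,B,C,D,E,F,G,H], logical=[H,A,B,C,D,E,F,G]
After op 4 (rotate(-3)): offset=4, physical=[A,B,C,D,E,F,G,H], logical=[E,F,G,H,A,B,C,D]
After op 5 (rotate(+3)): offset=7, physical=[A,B,C,D,E,F,G,H], logical=[H,A,B,C,D,E,F,G]
After op 6 (rotate(+1)): offset=0, physical=[A,B,C,D,E,F,G,H], logical=[A,B,C,D,E,F,G,H]
After op 7 (swap(0, 1)): offset=0, physical=[B,A,C,D,E,F,G,H], logical=[B,A,C,D,E,F,G,H]

Answer: H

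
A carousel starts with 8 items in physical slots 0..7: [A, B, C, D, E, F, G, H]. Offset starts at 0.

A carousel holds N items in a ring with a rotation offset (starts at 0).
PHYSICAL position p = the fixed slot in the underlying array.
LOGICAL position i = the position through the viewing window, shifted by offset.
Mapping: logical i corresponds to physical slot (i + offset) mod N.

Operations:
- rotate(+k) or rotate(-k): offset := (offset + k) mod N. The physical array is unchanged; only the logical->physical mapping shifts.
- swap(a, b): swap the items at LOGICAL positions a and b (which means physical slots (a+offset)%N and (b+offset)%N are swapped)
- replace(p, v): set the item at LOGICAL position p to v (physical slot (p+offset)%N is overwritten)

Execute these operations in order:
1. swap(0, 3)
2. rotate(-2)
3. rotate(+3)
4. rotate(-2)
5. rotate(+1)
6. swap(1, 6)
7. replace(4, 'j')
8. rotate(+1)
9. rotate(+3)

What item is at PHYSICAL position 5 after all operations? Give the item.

Answer: F

Derivation:
After op 1 (swap(0, 3)): offset=0, physical=[D,B,C,A,E,F,G,H], logical=[D,B,C,A,E,F,G,H]
After op 2 (rotate(-2)): offset=6, physical=[D,B,C,A,E,F,G,H], logical=[G,H,D,B,C,A,E,F]
After op 3 (rotate(+3)): offset=1, physical=[D,B,C,A,E,F,G,H], logical=[B,C,A,E,F,G,H,D]
After op 4 (rotate(-2)): offset=7, physical=[D,B,C,A,E,F,G,H], logical=[H,D,B,C,A,E,F,G]
After op 5 (rotate(+1)): offset=0, physical=[D,B,C,A,E,F,G,H], logical=[D,B,C,A,E,F,G,H]
After op 6 (swap(1, 6)): offset=0, physical=[D,G,C,A,E,F,B,H], logical=[D,G,C,A,E,F,B,H]
After op 7 (replace(4, 'j')): offset=0, physical=[D,G,C,A,j,F,B,H], logical=[D,G,C,A,j,F,B,H]
After op 8 (rotate(+1)): offset=1, physical=[D,G,C,A,j,F,B,H], logical=[G,C,A,j,F,B,H,D]
After op 9 (rotate(+3)): offset=4, physical=[D,G,C,A,j,F,B,H], logical=[j,F,B,H,D,G,C,A]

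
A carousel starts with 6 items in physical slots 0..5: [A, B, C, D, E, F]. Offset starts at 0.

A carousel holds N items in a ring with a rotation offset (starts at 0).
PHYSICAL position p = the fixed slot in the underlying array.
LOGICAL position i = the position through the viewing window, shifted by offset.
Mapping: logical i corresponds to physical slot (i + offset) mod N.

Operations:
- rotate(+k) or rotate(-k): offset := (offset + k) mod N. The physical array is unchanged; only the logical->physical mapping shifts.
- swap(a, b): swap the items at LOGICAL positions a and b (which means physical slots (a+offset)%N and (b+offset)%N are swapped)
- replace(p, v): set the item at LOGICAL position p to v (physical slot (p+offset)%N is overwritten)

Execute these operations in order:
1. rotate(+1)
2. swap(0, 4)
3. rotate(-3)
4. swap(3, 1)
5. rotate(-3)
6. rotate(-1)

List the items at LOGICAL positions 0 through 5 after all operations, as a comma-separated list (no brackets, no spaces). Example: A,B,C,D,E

After op 1 (rotate(+1)): offset=1, physical=[A,B,C,D,E,F], logical=[B,C,D,E,F,A]
After op 2 (swap(0, 4)): offset=1, physical=[A,F,C,D,E,B], logical=[F,C,D,E,B,A]
After op 3 (rotate(-3)): offset=4, physical=[A,F,C,D,E,B], logical=[E,B,A,F,C,D]
After op 4 (swap(3, 1)): offset=4, physical=[A,B,C,D,E,F], logical=[E,F,A,B,C,D]
After op 5 (rotate(-3)): offset=1, physical=[A,B,C,D,E,F], logical=[B,C,D,E,F,A]
After op 6 (rotate(-1)): offset=0, physical=[A,B,C,D,E,F], logical=[A,B,C,D,E,F]

Answer: A,B,C,D,E,F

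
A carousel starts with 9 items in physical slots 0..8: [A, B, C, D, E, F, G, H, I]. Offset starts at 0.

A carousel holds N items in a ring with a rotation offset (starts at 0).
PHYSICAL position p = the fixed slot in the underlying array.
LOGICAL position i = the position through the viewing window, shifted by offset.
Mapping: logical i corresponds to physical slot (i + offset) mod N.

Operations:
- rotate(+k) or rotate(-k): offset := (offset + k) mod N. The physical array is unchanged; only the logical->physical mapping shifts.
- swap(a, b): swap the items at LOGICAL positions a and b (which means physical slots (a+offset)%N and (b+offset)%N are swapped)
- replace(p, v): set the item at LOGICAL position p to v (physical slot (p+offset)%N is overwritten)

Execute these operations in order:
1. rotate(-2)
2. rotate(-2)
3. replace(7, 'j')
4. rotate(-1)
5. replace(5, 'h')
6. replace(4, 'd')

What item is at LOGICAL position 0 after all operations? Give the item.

After op 1 (rotate(-2)): offset=7, physical=[A,B,C,D,E,F,G,H,I], logical=[H,I,A,B,C,D,E,F,G]
After op 2 (rotate(-2)): offset=5, physical=[A,B,C,D,E,F,G,H,I], logical=[F,G,H,I,A,B,C,D,E]
After op 3 (replace(7, 'j')): offset=5, physical=[A,B,C,j,E,F,G,H,I], logical=[F,G,H,I,A,B,C,j,E]
After op 4 (rotate(-1)): offset=4, physical=[A,B,C,j,E,F,G,H,I], logical=[E,F,G,H,I,A,B,C,j]
After op 5 (replace(5, 'h')): offset=4, physical=[h,B,C,j,E,F,G,H,I], logical=[E,F,G,H,I,h,B,C,j]
After op 6 (replace(4, 'd')): offset=4, physical=[h,B,C,j,E,F,G,H,d], logical=[E,F,G,H,d,h,B,C,j]

Answer: E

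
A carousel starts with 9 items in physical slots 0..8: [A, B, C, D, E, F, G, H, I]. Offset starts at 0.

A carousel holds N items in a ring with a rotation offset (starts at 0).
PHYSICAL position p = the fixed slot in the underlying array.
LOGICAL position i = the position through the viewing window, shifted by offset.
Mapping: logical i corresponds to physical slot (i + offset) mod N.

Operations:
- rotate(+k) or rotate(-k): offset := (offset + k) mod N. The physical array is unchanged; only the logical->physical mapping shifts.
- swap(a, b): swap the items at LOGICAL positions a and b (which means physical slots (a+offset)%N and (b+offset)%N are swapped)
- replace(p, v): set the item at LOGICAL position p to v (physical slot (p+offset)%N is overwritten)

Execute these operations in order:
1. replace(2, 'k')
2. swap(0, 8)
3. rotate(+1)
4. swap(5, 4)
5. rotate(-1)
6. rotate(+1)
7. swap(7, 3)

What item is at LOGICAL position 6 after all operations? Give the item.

After op 1 (replace(2, 'k')): offset=0, physical=[A,B,k,D,E,F,G,H,I], logical=[A,B,k,D,E,F,G,H,I]
After op 2 (swap(0, 8)): offset=0, physical=[I,B,k,D,E,F,G,H,A], logical=[I,B,k,D,E,F,G,H,A]
After op 3 (rotate(+1)): offset=1, physical=[I,B,k,D,E,F,G,H,A], logical=[B,k,D,E,F,G,H,A,I]
After op 4 (swap(5, 4)): offset=1, physical=[I,B,k,D,E,G,F,H,A], logical=[B,k,D,E,G,F,H,A,I]
After op 5 (rotate(-1)): offset=0, physical=[I,B,k,D,E,G,F,H,A], logical=[I,B,k,D,E,G,F,H,A]
After op 6 (rotate(+1)): offset=1, physical=[I,B,k,D,E,G,F,H,A], logical=[B,k,D,E,G,F,H,A,I]
After op 7 (swap(7, 3)): offset=1, physical=[I,B,k,D,A,G,F,H,E], logical=[B,k,D,A,G,F,H,E,I]

Answer: H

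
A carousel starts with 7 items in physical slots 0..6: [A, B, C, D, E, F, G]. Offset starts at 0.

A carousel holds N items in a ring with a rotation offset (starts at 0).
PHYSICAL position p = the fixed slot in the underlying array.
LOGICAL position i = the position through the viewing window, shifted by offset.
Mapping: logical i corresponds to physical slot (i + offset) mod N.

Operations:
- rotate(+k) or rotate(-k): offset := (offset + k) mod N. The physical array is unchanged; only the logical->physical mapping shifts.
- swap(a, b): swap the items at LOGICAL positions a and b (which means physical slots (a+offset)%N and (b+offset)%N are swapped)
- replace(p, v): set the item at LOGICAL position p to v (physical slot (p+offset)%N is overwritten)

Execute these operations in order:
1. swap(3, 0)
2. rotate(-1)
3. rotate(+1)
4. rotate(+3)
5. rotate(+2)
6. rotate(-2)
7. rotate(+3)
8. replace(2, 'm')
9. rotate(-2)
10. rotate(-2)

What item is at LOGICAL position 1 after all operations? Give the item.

After op 1 (swap(3, 0)): offset=0, physical=[D,B,C,A,E,F,G], logical=[D,B,C,A,E,F,G]
After op 2 (rotate(-1)): offset=6, physical=[D,B,C,A,E,F,G], logical=[G,D,B,C,A,E,F]
After op 3 (rotate(+1)): offset=0, physical=[D,B,C,A,E,F,G], logical=[D,B,C,A,E,F,G]
After op 4 (rotate(+3)): offset=3, physical=[D,B,C,A,E,F,G], logical=[A,E,F,G,D,B,C]
After op 5 (rotate(+2)): offset=5, physical=[D,B,C,A,E,F,G], logical=[F,G,D,B,C,A,E]
After op 6 (rotate(-2)): offset=3, physical=[D,B,C,A,E,F,G], logical=[A,E,F,G,D,B,C]
After op 7 (rotate(+3)): offset=6, physical=[D,B,C,A,E,F,G], logical=[G,D,B,C,A,E,F]
After op 8 (replace(2, 'm')): offset=6, physical=[D,m,C,A,E,F,G], logical=[G,D,m,C,A,E,F]
After op 9 (rotate(-2)): offset=4, physical=[D,m,C,A,E,F,G], logical=[E,F,G,D,m,C,A]
After op 10 (rotate(-2)): offset=2, physical=[D,m,C,A,E,F,G], logical=[C,A,E,F,G,D,m]

Answer: A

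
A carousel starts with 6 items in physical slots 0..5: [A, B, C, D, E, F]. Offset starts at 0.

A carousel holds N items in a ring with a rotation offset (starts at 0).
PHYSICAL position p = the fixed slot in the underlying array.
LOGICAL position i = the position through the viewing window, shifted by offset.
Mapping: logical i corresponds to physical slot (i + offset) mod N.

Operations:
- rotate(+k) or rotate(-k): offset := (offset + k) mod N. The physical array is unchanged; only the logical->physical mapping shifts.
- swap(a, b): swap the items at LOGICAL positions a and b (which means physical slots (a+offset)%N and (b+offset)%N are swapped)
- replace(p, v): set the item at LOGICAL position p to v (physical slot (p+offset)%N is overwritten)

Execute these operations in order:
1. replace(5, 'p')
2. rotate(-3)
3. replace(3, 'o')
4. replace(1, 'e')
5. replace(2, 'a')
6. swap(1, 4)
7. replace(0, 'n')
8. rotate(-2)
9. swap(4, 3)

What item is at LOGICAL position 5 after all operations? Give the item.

After op 1 (replace(5, 'p')): offset=0, physical=[A,B,C,D,E,p], logical=[A,B,C,D,E,p]
After op 2 (rotate(-3)): offset=3, physical=[A,B,C,D,E,p], logical=[D,E,p,A,B,C]
After op 3 (replace(3, 'o')): offset=3, physical=[o,B,C,D,E,p], logical=[D,E,p,o,B,C]
After op 4 (replace(1, 'e')): offset=3, physical=[o,B,C,D,e,p], logical=[D,e,p,o,B,C]
After op 5 (replace(2, 'a')): offset=3, physical=[o,B,C,D,e,a], logical=[D,e,a,o,B,C]
After op 6 (swap(1, 4)): offset=3, physical=[o,e,C,D,B,a], logical=[D,B,a,o,e,C]
After op 7 (replace(0, 'n')): offset=3, physical=[o,e,C,n,B,a], logical=[n,B,a,o,e,C]
After op 8 (rotate(-2)): offset=1, physical=[o,e,C,n,B,a], logical=[e,C,n,B,a,o]
After op 9 (swap(4, 3)): offset=1, physical=[o,e,C,n,a,B], logical=[e,C,n,a,B,o]

Answer: o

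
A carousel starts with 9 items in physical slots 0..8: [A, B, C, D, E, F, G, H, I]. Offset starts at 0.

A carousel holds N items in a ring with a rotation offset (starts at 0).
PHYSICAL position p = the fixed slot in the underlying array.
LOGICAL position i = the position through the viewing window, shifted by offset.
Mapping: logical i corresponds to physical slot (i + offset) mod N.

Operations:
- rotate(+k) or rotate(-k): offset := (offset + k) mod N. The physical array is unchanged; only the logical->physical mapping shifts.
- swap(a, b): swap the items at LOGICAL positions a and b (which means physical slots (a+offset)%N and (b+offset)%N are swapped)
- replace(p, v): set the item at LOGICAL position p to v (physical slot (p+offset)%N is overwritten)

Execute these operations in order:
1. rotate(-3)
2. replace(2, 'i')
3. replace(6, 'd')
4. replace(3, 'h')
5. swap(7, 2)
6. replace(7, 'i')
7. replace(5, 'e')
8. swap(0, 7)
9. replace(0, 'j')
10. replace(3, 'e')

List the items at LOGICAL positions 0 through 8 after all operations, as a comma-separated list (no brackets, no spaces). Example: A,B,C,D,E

After op 1 (rotate(-3)): offset=6, physical=[A,B,C,D,E,F,G,H,I], logical=[G,H,I,A,B,C,D,E,F]
After op 2 (replace(2, 'i')): offset=6, physical=[A,B,C,D,E,F,G,H,i], logical=[G,H,i,A,B,C,D,E,F]
After op 3 (replace(6, 'd')): offset=6, physical=[A,B,C,d,E,F,G,H,i], logical=[G,H,i,A,B,C,d,E,F]
After op 4 (replace(3, 'h')): offset=6, physical=[h,B,C,d,E,F,G,H,i], logical=[G,H,i,h,B,C,d,E,F]
After op 5 (swap(7, 2)): offset=6, physical=[h,B,C,d,i,F,G,H,E], logical=[G,H,E,h,B,C,d,i,F]
After op 6 (replace(7, 'i')): offset=6, physical=[h,B,C,d,i,F,G,H,E], logical=[G,H,E,h,B,C,d,i,F]
After op 7 (replace(5, 'e')): offset=6, physical=[h,B,e,d,i,F,G,H,E], logical=[G,H,E,h,B,e,d,i,F]
After op 8 (swap(0, 7)): offset=6, physical=[h,B,e,d,G,F,i,H,E], logical=[i,H,E,h,B,e,d,G,F]
After op 9 (replace(0, 'j')): offset=6, physical=[h,B,e,d,G,F,j,H,E], logical=[j,H,E,h,B,e,d,G,F]
After op 10 (replace(3, 'e')): offset=6, physical=[e,B,e,d,G,F,j,H,E], logical=[j,H,E,e,B,e,d,G,F]

Answer: j,H,E,e,B,e,d,G,F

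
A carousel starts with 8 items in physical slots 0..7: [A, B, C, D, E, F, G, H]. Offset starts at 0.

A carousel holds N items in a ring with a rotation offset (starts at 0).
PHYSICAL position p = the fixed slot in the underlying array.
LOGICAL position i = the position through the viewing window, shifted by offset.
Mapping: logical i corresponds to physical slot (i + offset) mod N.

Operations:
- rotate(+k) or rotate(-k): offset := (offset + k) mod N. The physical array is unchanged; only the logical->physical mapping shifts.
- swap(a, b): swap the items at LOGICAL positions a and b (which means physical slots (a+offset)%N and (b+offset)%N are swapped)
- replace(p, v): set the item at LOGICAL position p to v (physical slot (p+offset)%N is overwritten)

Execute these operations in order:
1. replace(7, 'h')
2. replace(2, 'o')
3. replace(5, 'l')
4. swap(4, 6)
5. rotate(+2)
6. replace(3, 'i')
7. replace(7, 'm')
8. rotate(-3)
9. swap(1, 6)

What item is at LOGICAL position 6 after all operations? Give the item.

After op 1 (replace(7, 'h')): offset=0, physical=[A,B,C,D,E,F,G,h], logical=[A,B,C,D,E,F,G,h]
After op 2 (replace(2, 'o')): offset=0, physical=[A,B,o,D,E,F,G,h], logical=[A,B,o,D,E,F,G,h]
After op 3 (replace(5, 'l')): offset=0, physical=[A,B,o,D,E,l,G,h], logical=[A,B,o,D,E,l,G,h]
After op 4 (swap(4, 6)): offset=0, physical=[A,B,o,D,G,l,E,h], logical=[A,B,o,D,G,l,E,h]
After op 5 (rotate(+2)): offset=2, physical=[A,B,o,D,G,l,E,h], logical=[o,D,G,l,E,h,A,B]
After op 6 (replace(3, 'i')): offset=2, physical=[A,B,o,D,G,i,E,h], logical=[o,D,G,i,E,h,A,B]
After op 7 (replace(7, 'm')): offset=2, physical=[A,m,o,D,G,i,E,h], logical=[o,D,G,i,E,h,A,m]
After op 8 (rotate(-3)): offset=7, physical=[A,m,o,D,G,i,E,h], logical=[h,A,m,o,D,G,i,E]
After op 9 (swap(1, 6)): offset=7, physical=[i,m,o,D,G,A,E,h], logical=[h,i,m,o,D,G,A,E]

Answer: A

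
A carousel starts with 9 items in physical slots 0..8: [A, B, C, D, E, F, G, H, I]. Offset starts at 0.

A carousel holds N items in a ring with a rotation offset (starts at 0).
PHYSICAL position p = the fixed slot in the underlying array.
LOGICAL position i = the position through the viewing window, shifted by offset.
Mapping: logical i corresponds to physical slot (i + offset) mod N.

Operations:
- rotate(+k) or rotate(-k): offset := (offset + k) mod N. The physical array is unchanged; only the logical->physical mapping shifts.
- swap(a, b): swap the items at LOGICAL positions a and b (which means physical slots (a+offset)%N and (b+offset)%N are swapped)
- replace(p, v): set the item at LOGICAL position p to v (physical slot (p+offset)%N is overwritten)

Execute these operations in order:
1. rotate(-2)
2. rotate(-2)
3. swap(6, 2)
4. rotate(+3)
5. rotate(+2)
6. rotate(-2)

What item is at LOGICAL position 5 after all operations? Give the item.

Answer: E

Derivation:
After op 1 (rotate(-2)): offset=7, physical=[A,B,C,D,E,F,G,H,I], logical=[H,I,A,B,C,D,E,F,G]
After op 2 (rotate(-2)): offset=5, physical=[A,B,C,D,E,F,G,H,I], logical=[F,G,H,I,A,B,C,D,E]
After op 3 (swap(6, 2)): offset=5, physical=[A,B,H,D,E,F,G,C,I], logical=[F,G,C,I,A,B,H,D,E]
After op 4 (rotate(+3)): offset=8, physical=[A,B,H,D,E,F,G,C,I], logical=[I,A,B,H,D,E,F,G,C]
After op 5 (rotate(+2)): offset=1, physical=[A,B,H,D,E,F,G,C,I], logical=[B,H,D,E,F,G,C,I,A]
After op 6 (rotate(-2)): offset=8, physical=[A,B,H,D,E,F,G,C,I], logical=[I,A,B,H,D,E,F,G,C]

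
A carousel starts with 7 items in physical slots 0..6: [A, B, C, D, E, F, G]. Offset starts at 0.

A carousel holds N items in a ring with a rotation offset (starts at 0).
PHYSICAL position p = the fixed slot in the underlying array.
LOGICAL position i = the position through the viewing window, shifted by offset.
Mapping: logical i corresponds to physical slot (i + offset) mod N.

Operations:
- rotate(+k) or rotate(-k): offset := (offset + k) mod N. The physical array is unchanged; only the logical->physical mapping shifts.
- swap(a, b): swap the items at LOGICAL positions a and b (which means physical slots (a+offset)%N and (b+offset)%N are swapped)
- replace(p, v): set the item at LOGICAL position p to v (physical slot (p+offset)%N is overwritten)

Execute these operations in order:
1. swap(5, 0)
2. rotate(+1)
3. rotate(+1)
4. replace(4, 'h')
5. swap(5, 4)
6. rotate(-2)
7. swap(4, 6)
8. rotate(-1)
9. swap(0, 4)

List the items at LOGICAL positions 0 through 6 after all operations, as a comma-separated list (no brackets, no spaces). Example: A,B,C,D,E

Answer: D,h,B,C,E,F,A

Derivation:
After op 1 (swap(5, 0)): offset=0, physical=[F,B,C,D,E,A,G], logical=[F,B,C,D,E,A,G]
After op 2 (rotate(+1)): offset=1, physical=[F,B,C,D,E,A,G], logical=[B,C,D,E,A,G,F]
After op 3 (rotate(+1)): offset=2, physical=[F,B,C,D,E,A,G], logical=[C,D,E,A,G,F,B]
After op 4 (replace(4, 'h')): offset=2, physical=[F,B,C,D,E,A,h], logical=[C,D,E,A,h,F,B]
After op 5 (swap(5, 4)): offset=2, physical=[h,B,C,D,E,A,F], logical=[C,D,E,A,F,h,B]
After op 6 (rotate(-2)): offset=0, physical=[h,B,C,D,E,A,F], logical=[h,B,C,D,E,A,F]
After op 7 (swap(4, 6)): offset=0, physical=[h,B,C,D,F,A,E], logical=[h,B,C,D,F,A,E]
After op 8 (rotate(-1)): offset=6, physical=[h,B,C,D,F,A,E], logical=[E,h,B,C,D,F,A]
After op 9 (swap(0, 4)): offset=6, physical=[h,B,C,E,F,A,D], logical=[D,h,B,C,E,F,A]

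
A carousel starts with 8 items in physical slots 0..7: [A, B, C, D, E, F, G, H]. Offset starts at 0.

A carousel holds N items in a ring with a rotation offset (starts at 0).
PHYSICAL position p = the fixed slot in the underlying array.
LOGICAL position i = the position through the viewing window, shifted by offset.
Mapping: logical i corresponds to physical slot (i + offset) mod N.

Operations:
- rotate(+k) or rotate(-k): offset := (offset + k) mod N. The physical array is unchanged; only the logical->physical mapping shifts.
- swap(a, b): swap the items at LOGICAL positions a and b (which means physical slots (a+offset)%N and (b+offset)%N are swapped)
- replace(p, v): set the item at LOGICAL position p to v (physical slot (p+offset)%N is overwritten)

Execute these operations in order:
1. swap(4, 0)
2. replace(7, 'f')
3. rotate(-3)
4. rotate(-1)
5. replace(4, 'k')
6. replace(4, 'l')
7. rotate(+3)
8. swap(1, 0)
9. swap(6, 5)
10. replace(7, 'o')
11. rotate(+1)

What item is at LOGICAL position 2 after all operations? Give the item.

Answer: C

Derivation:
After op 1 (swap(4, 0)): offset=0, physical=[E,B,C,D,A,F,G,H], logical=[E,B,C,D,A,F,G,H]
After op 2 (replace(7, 'f')): offset=0, physical=[E,B,C,D,A,F,G,f], logical=[E,B,C,D,A,F,G,f]
After op 3 (rotate(-3)): offset=5, physical=[E,B,C,D,A,F,G,f], logical=[F,G,f,E,B,C,D,A]
After op 4 (rotate(-1)): offset=4, physical=[E,B,C,D,A,F,G,f], logical=[A,F,G,f,E,B,C,D]
After op 5 (replace(4, 'k')): offset=4, physical=[k,B,C,D,A,F,G,f], logical=[A,F,G,f,k,B,C,D]
After op 6 (replace(4, 'l')): offset=4, physical=[l,B,C,D,A,F,G,f], logical=[A,F,G,f,l,B,C,D]
After op 7 (rotate(+3)): offset=7, physical=[l,B,C,D,A,F,G,f], logical=[f,l,B,C,D,A,F,G]
After op 8 (swap(1, 0)): offset=7, physical=[f,B,C,D,A,F,G,l], logical=[l,f,B,C,D,A,F,G]
After op 9 (swap(6, 5)): offset=7, physical=[f,B,C,D,F,A,G,l], logical=[l,f,B,C,D,F,A,G]
After op 10 (replace(7, 'o')): offset=7, physical=[f,B,C,D,F,A,o,l], logical=[l,f,B,C,D,F,A,o]
After op 11 (rotate(+1)): offset=0, physical=[f,B,C,D,F,A,o,l], logical=[f,B,C,D,F,A,o,l]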